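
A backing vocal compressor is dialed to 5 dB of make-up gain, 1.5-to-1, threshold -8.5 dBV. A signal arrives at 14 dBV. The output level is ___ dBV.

11.5 dBV

The input is 22.5 dB above the -8.5 dBV threshold.
The 22.5 dB excess becomes 15 dB after 1.5:1 reduction.
So the level is -8.5 + 15 = 6.5 dBV; make-up adds 5 dB, giving 11.5 dBV.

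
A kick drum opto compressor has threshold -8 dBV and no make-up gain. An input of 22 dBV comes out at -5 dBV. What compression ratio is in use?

10:1

Input overshoot = 22 − (-8) = 30 dB; output overshoot = -5 − (-8) = 3 dB.
Ratio = 30 / 3 = 10.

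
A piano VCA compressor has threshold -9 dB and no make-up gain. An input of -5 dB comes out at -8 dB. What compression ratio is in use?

4:1

Input overshoot = -5 − (-9) = 4 dB; output overshoot = -8 − (-9) = 1 dB.
Ratio = 4 / 1 = 4.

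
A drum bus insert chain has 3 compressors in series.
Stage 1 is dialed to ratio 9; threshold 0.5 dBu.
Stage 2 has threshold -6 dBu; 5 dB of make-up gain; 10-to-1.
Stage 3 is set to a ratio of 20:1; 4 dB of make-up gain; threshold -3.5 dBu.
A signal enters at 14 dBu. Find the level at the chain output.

0.665 dBu

Stage 1: overshoot 13.5 dB → 13.5/9 = 1.5 dB → 2 dBu.
Stage 2: overshoot 8 dB → 8/10 = 0.8 dB → -5.2 dBu; +5 dB make-up → -0.2 dBu.
Stage 3: overshoot 3.3 dB → 3.3/20 = 0.165 dB → -3.335 dBu; +4 dB make-up → 0.665 dBu.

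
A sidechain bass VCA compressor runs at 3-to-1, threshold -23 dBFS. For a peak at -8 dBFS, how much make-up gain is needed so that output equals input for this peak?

The peak compresses to -23 + 15/3 = -18 dBFS.
To reach -8 dBFS requires -8 − (-18) = 10 dB of make-up.

10 dB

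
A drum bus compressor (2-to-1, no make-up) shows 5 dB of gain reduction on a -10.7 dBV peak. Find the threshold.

-20.7 dBV

Input is 10 dB above T (since output overshoot × R = input overshoot: (-15.7 − T)·2 = -10.7 − T gives T = -20.7 dBV).
Check: -20.7 + (-10.7 − (-20.7))/2 = -20.7 + 5 = -15.7 dBV. ✓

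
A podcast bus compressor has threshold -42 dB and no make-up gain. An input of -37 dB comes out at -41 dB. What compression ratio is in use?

Input overshoot = -37 − (-42) = 5 dB; output overshoot = -41 − (-42) = 1 dB.
Ratio = 5 / 1 = 5.

5:1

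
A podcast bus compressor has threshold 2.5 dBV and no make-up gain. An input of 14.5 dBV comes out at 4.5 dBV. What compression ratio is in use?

6:1

Input overshoot = 14.5 − 2.5 = 12 dB; output overshoot = 4.5 − 2.5 = 2 dB.
Ratio = 12 / 2 = 6.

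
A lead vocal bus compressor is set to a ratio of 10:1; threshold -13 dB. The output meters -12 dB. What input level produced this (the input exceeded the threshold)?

The compressed level sits -12 − (-13) = 1 dB over threshold.
Before 10:1 compression the overshoot was 1 × 10 = 10 dB, so input = -13 + 10 = -3 dB.

-3 dB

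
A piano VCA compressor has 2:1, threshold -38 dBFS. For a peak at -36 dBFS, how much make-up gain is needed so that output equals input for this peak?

1 dB

Overshoot 2 dB → 2/2 = 1 dB after compression, so the compressed level is -38 + 1 = -37 dBFS.
Make-up = target − compressed = -36 − (-37) = 1 dB.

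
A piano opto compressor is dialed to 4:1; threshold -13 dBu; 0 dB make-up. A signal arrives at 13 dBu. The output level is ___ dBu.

-6.5 dBu

The input is 26 dB above the -13 dBu threshold.
The 26 dB excess becomes 6.5 dB after 4:1 reduction.
Output = -13 + 6.5 = -6.5 dBu.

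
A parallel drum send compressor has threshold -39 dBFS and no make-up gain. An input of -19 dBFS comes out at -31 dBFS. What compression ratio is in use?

2.5:1

Input overshoot = -19 − (-39) = 20 dB; output overshoot = -31 − (-39) = 8 dB.
Ratio = 20 / 8 = 2.5.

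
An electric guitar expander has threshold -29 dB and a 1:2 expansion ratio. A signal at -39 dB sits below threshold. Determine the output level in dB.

The input is 10 dB below the -29 dB threshold.
A 1:2 expander multiplies undershoot by 2: 10 × 2 = 20 dB below threshold.
Output = -29 − 20 = -49 dB.

-49 dB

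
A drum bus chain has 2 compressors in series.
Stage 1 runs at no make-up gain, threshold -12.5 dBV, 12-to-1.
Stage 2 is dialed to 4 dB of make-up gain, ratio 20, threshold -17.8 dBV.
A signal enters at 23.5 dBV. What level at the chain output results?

Stage 1: 23.5 dBV is 36 dB over -12.5 dBV; at 12:1 that becomes 3 dB over, giving -9.5 dBV.
Stage 2: overshoot 8.3 dB → 8.3/20 = 0.415 dB → -17.385 dBV; +4 dB make-up → -13.385 dBV.

-13.385 dBV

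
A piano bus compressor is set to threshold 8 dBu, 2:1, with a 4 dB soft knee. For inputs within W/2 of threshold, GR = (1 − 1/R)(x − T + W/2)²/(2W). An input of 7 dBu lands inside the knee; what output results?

6.9375 dBu

x − T + W/2 = 7 − 8 + 2 = 1.
GR = (1 − 1/2) × 1² / 8 = 0.5 × 1 / 8 = 0.0625 dB.
Output = 7 − 0.0625 = 6.9375 dBu.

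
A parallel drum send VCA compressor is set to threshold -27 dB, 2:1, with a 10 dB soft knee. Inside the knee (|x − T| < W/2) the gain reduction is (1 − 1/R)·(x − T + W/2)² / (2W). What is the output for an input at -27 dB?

x − T + W/2 = -27 − (-27) + 5 = 5.
GR = (1 − 1/2) × 5² / 20 = 0.5 × 25 / 20 = 0.625 dB.
Output = -27 − 0.625 = -27.625 dB.

-27.625 dB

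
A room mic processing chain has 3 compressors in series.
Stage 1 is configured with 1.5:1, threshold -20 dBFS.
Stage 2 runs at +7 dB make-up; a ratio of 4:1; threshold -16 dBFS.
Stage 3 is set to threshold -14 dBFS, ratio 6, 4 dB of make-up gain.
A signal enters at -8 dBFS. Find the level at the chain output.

-9 dBFS

Stage 1: 12 dB above -20 dBFS, reduced 1.5:1 to 8 dB above → -12 dBFS.
Stage 2: overshoot 4 dB → 4/4 = 1 dB → -15 dBFS; +7 dB make-up → -8 dBFS.
Stage 3: -8 dBFS is 6 dB over -14 dBFS; at 6:1 that becomes 1 dB over, giving -13 dBFS; +4 dB make-up → -9 dBFS.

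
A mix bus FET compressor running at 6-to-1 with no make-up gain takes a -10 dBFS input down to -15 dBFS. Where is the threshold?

Gain reduction = -10 − (-15) = 5 dB; output overshoot = GR / (R − 1) = 5 / 5 = 1 dB.
Threshold = output − output overshoot = -15 − 1 = -16 dBFS.

-16 dBFS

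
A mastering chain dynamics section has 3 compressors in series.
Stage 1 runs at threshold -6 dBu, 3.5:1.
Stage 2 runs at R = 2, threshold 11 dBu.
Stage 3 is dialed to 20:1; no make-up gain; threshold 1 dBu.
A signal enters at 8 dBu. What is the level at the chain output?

-2 dBu

Stage 1: 14 dB above -6 dBu, reduced 3.5:1 to 4 dB above → -2 dBu.
Stage 2: -2 dBu is at or below the 11 dBu threshold — no compression; output -2 dBu.
Stage 3: -2 dBu ≤ 1 dBu, so stage 3 doesn't engage; output -2 dBu.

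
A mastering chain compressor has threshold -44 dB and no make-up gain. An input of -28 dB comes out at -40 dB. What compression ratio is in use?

Input overshoot = -28 − (-44) = 16 dB; output overshoot = -40 − (-44) = 4 dB.
Ratio = 16 / 4 = 4.

4:1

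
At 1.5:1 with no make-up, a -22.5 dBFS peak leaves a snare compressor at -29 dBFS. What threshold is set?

Let T be the threshold. Output overshoot = (input overshoot)/R, so -29 − T = (-22.5 − T)/1.5.
1.5·(-29 − T) = -22.5 − T → 0.5·T = -43.5 − (-22.5) = -21.
T = -21/0.5 = -42 dBFS.

-42 dBFS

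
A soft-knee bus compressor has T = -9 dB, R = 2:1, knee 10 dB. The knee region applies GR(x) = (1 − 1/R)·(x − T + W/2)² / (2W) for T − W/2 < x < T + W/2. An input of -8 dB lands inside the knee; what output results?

x − T + W/2 = -8 − (-9) + 5 = 6.
GR = (1 − 1/2) × 6² / 20 = 0.5 × 36 / 20 = 0.9 dB.
Output = -8 − 0.9 = -8.9 dB.

-8.9 dB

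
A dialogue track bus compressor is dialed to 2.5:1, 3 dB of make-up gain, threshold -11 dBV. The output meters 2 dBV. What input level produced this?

Before make-up, the level was 2 − 3 = -1 dBV.
Post-compression overshoot = -1 − (-11) = 10 dB.
Before 2.5:1 compression the overshoot was 10 × 2.5 = 25 dB, so input = -11 + 25 = 14 dBV.

14 dBV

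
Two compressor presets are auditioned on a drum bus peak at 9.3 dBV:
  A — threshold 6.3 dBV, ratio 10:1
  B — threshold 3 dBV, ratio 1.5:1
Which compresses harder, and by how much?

A, by 0.6 dB

A: overshoot 3 dB → output overshoot 0.3 dB → GR 2.7 dB.
B: overshoot 6.3 dB → output overshoot 4.2 dB → GR 2.1 dB.
Difference: 0.6 dB in favour of A.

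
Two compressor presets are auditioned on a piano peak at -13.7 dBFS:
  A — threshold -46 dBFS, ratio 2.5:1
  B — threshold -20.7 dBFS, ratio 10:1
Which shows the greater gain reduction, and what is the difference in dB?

A, by 13.08 dB

A: GR = 32.3 − 32.3/2.5 = 19.38 dB.
B: GR = 7 − 7/10 = 6.3 dB.
A reduces 13.08 dB more.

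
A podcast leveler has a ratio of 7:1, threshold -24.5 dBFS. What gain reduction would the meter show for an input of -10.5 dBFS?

The signal is 14 dB above threshold.
After 7:1 compression the overshoot becomes 14/7 = 2 dB.
So the signal is attenuated by 14 − 2 = 12 dB.

12 dB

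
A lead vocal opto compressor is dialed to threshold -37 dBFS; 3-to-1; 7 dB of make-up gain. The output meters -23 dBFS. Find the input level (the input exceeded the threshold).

-16 dBFS

Before make-up, the level was -23 − 7 = -30 dBFS.
That's 7 dB above the -37 dBFS threshold.
Before 3:1 compression the overshoot was 7 × 3 = 21 dB, so input = -37 + 21 = -16 dBFS.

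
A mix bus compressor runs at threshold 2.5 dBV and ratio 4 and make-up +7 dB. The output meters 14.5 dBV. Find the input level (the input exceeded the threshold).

Before make-up, the level was 14.5 − 7 = 7.5 dBV.
Post-compression overshoot = 7.5 − 2.5 = 5 dB.
Before 4:1 compression the overshoot was 5 × 4 = 20 dB, so input = 2.5 + 20 = 22.5 dBV.

22.5 dBV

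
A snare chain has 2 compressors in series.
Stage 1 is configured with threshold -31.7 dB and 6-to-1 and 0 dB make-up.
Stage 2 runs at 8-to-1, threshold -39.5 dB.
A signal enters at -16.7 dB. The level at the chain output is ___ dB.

Stage 1: -16.7 dB is 15 dB over -31.7 dB; at 6:1 that becomes 2.5 dB over, giving -29.2 dB.
Stage 2: overshoot 10.3 dB → 10.3/8 = 1.2875 dB → -38.2125 dB.

-38.2125 dB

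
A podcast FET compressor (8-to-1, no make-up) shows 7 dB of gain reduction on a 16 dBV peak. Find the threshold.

8 dBV

Input is 8 dB above T (since output overshoot × R = input overshoot: (9 − T)·8 = 16 − T gives T = 8 dBV).
Check: 8 + (16 − 8)/8 = 8 + 1 = 9 dBV. ✓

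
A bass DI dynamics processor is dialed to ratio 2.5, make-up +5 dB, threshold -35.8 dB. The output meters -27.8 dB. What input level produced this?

Remove make-up: -27.8 − 5 = -32.8 dB.
The compressed level sits -32.8 − (-35.8) = 3 dB over threshold.
Before 2.5:1 compression the overshoot was 3 × 2.5 = 7.5 dB, so input = -35.8 + 7.5 = -28.3 dB.

-28.3 dB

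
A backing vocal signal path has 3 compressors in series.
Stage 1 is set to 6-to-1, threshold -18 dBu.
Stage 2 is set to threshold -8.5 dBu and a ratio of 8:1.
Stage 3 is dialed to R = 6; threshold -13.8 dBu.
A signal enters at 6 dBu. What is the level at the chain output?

-14 dBu

Stage 1: 6 dBu is 24 dB over -18 dBu; at 6:1 that becomes 4 dB over, giving -14 dBu.
Stage 2: below threshold (-14 ≤ -8.5); passes unchanged; output -14 dBu.
Stage 3: -14 dBu ≤ -13.8 dBu, so stage 3 doesn't engage; output -14 dBu.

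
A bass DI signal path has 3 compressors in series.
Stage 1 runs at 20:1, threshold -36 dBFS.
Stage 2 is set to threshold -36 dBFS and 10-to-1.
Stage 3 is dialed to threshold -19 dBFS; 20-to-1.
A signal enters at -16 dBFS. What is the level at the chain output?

-35.9 dBFS

Stage 1: -16 dBFS is 20 dB over -36 dBFS; at 20:1 that becomes 1 dB over, giving -35 dBFS.
Stage 2: overshoot 1 dB → 1/10 = 0.1 dB → -35.9 dBFS.
Stage 3: below threshold (-35.9 ≤ -19); passes unchanged; output -35.9 dBFS.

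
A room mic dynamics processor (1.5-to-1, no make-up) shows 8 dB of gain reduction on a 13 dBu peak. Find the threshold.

Gain reduction = 13 − 5 = 8 dB; output overshoot = GR / (R − 1) = 8 / 0.5 = 16 dB.
Threshold = output − output overshoot = 5 − 16 = -11 dBu.

-11 dBu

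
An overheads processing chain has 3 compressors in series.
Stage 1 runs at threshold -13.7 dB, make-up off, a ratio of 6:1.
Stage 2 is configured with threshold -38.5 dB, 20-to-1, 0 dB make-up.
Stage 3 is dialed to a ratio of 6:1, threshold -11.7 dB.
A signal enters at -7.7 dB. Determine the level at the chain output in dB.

-37.21 dB

Stage 1: 6 dB above -13.7 dB, reduced 6:1 to 1 dB above → -12.7 dB.
Stage 2: overshoot 25.8 dB → 25.8/20 = 1.29 dB → -37.21 dB.
Stage 3: below threshold (-37.21 ≤ -11.7); passes unchanged; output -37.21 dB.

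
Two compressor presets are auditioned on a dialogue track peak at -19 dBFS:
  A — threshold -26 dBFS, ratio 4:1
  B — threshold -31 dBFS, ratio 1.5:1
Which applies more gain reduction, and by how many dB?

A, by 1.25 dB

A: 7 dB over, compressed to 1.75 dB over, so 5.25 dB of GR.
B: 12 dB over, compressed to 8 dB over, so 4 dB of GR.
A reduces 1.25 dB more.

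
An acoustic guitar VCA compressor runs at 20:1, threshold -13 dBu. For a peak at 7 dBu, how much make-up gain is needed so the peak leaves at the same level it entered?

Overshoot 20 dB → 20/20 = 1 dB after compression, so the compressed level is -13 + 1 = -12 dBu.
Make-up = target − compressed = 7 − (-12) = 19 dB.

19 dB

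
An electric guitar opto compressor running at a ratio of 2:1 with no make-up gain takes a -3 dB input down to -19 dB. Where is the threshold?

-35 dB

Input is 32 dB above T (since output overshoot × R = input overshoot: (-19 − T)·2 = -3 − T gives T = -35 dB).
Check: -35 + (-3 − (-35))/2 = -35 + 16 = -19 dB. ✓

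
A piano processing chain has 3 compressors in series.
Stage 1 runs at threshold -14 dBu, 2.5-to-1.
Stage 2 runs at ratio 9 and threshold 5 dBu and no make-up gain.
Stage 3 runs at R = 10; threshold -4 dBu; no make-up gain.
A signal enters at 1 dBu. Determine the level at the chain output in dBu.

Stage 1: 1 dBu is 15 dB over -14 dBu; at 2.5:1 that becomes 6 dB over, giving -8 dBu.
Stage 2: -8 dBu is at or below the 5 dBu threshold — no compression; output -8 dBu.
Stage 3: below threshold (-8 ≤ -4); passes unchanged; output -8 dBu.

-8 dBu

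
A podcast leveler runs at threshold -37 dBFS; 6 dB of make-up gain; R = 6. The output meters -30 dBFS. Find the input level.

Stripping the +6 dB make-up gives -36 dBFS at the gain stage.
Post-compression overshoot = -36 − (-37) = 1 dB.
Input overshoot = R × output overshoot = 6 dB → input = -37 + 6 = -31 dBFS.

-31 dBFS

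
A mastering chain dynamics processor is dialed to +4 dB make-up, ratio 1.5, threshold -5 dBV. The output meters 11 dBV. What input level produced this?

13 dBV

Before make-up, the level was 11 − 4 = 7 dBV.
The compressed level sits 7 − (-5) = 12 dB over threshold.
Undo the ratio: input overshoot = 12 × 1.5 = 18 dB, giving input = 13 dBV.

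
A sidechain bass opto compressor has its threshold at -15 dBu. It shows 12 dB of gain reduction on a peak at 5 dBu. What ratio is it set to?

2.5:1

Input overshoot = 5 − (-15) = 20 dB.
Output overshoot = 20 − 12 = 8 dB.
Ratio = input overshoot / output overshoot = 20 / 8 = 2.5.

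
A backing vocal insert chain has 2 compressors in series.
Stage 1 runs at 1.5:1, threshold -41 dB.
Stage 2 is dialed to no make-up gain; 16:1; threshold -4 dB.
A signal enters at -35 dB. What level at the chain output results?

-37 dB

Stage 1: overshoot 6 dB → 6/1.5 = 4 dB → -37 dB.
Stage 2: below threshold (-37 ≤ -4); passes unchanged; output -37 dB.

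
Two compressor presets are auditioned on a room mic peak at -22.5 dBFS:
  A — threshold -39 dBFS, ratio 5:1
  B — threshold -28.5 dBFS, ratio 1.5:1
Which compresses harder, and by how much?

A: 16.5 dB over, compressed to 3.3 dB over, so 13.2 dB of GR.
B: 6 dB over, compressed to 4 dB over, so 2 dB of GR.
A reduces 11.2 dB more.

A, by 11.2 dB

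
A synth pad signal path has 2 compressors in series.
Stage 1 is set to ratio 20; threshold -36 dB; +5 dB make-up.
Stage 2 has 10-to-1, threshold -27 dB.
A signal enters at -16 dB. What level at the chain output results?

Stage 1: 20 dB above -36 dB, reduced 20:1 to 1 dB above → -35 dB; +5 dB make-up → -30 dB.
Stage 2: -30 dB is at or below the -27 dB threshold — no compression; output -30 dB.

-30 dB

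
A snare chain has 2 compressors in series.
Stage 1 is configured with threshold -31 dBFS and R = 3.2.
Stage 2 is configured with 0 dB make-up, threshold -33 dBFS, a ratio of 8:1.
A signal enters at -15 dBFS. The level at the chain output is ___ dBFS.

-32.125 dBFS

Stage 1: 16 dB above -31 dBFS, reduced 3.2:1 to 5 dB above → -26 dBFS.
Stage 2: overshoot 7 dB → 7/8 = 0.875 dB → -32.125 dBFS.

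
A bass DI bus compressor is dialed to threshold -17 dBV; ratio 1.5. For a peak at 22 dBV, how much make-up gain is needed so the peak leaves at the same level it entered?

Overshoot 39 dB → 39/1.5 = 26 dB after compression, so the compressed level is -17 + 26 = 9 dBV.
Make-up = target − compressed = 22 − 9 = 13 dB.

13 dB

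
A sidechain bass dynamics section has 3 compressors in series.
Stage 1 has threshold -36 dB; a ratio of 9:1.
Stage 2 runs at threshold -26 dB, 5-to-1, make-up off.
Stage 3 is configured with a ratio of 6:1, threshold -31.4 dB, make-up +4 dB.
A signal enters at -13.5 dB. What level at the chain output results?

Stage 1: 22.5 dB above -36 dB, reduced 9:1 to 2.5 dB above → -33.5 dB.
Stage 2: -33.5 dB is at or below the -26 dB threshold — no compression; output -33.5 dB.
Stage 3: -33.5 dB ≤ -31.4 dB, so stage 3 doesn't engage; make-up brings it to -29.5 dB.

-29.5 dB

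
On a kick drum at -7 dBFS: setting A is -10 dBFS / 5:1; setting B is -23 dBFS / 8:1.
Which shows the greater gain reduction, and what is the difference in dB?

A: GR = 3 − 3/5 = 2.4 dB.
B: GR = 16 − 16/8 = 14 dB.
B applies 11.6 dB more gain reduction.

B, by 11.6 dB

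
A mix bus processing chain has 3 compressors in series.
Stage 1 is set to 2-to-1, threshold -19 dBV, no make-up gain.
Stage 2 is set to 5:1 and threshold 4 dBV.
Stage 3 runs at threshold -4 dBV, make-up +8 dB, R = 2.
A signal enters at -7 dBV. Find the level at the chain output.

Stage 1: 12 dB above -19 dBV, reduced 2:1 to 6 dB above → -13 dBV.
Stage 2: -13 dBV is at or below the 4 dBV threshold — no compression; output -13 dBV.
Stage 3: -13 dBV ≤ -4 dBV, so stage 3 doesn't engage; make-up brings it to -5 dBV.

-5 dBV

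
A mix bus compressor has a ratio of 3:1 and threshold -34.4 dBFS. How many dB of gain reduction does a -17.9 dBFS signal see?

-17.9 dBFS exceeds the threshold by 16.5 dB.
At 3:1, output sits 16.5/3 = 5.5 dB above threshold.
So the signal is attenuated by 16.5 − 5.5 = 11 dB.

11 dB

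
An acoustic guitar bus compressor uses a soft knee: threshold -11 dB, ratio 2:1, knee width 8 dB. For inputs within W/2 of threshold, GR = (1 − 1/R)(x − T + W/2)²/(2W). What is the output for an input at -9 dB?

-10.125 dB

x − T + W/2 = -9 − (-11) + 4 = 6.
GR = (1 − 1/2) × 6² / 16 = 0.5 × 36 / 16 = 1.125 dB.
Output = -9 − 1.125 = -10.125 dB.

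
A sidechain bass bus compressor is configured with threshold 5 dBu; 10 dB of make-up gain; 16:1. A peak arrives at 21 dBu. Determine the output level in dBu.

16 dBu

Overshoot: 21 − 5 = 16 dB.
The 16 dB excess becomes 1 dB after 16:1 reduction.
That puts the output at 6 dBu; make-up adds 10 dB, giving 16 dBu.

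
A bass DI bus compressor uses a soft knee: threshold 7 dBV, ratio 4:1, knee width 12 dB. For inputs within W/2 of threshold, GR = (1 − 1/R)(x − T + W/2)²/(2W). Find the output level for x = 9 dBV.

7 dBV

x − T + W/2 = 9 − 7 + 6 = 8.
GR = (1 − 1/4) × 8² / 24 = 0.75 × 64 / 24 = 2 dB.
Output = 9 − 2 = 7 dBV.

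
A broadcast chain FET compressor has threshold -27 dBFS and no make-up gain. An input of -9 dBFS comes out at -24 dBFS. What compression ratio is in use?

6:1

Input overshoot = -9 − (-27) = 18 dB; output overshoot = -24 − (-27) = 3 dB.
Ratio = 18 / 3 = 6.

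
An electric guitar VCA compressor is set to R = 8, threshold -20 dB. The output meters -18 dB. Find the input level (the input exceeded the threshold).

The compressed level sits -18 − (-20) = 2 dB over threshold.
Undo the ratio: input overshoot = 2 × 8 = 16 dB, giving input = -4 dB.

-4 dB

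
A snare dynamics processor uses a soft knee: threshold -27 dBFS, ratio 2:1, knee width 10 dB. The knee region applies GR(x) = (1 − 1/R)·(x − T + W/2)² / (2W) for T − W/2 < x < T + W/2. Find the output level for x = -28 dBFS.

-28.4 dBFS

x − T + W/2 = -28 − (-27) + 5 = 4.
GR = (1 − 1/2) × 4² / 20 = 0.5 × 16 / 20 = 0.4 dB.
Output = -28 − 0.4 = -28.4 dBFS.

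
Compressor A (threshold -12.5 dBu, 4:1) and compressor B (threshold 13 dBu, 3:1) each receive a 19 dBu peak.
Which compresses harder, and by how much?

A: 31.5 dB over, compressed to 7.875 dB over, so 23.625 dB of GR.
B: 6 dB over, compressed to 2 dB over, so 4 dB of GR.
Difference: 19.625 dB in favour of A.

A, by 19.625 dB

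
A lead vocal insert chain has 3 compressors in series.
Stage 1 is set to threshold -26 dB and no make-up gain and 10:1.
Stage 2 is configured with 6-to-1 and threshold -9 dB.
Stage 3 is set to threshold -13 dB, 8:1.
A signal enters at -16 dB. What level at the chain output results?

-25 dB

Stage 1: 10 dB above -26 dB, reduced 10:1 to 1 dB above → -25 dB.
Stage 2: below threshold (-25 ≤ -9); passes unchanged; output -25 dB.
Stage 3: -25 dB ≤ -13 dB, so stage 3 doesn't engage; output -25 dB.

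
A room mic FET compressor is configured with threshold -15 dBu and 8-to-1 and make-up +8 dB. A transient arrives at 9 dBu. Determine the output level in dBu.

-4 dBu

The input is 24 dB above the -15 dBu threshold.
The 24 dB excess becomes 3 dB after 8:1 reduction.
So the level is -15 + 3 = -12 dBu; make-up adds 8 dB, giving -4 dBu.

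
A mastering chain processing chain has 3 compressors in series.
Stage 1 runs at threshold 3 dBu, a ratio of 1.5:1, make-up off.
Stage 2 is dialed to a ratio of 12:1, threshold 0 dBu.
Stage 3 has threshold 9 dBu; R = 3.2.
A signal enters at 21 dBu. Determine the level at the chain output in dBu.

1.25 dBu

Stage 1: 18 dB above 3 dBu, reduced 1.5:1 to 12 dB above → 15 dBu.
Stage 2: overshoot 15 dB → 15/12 = 1.25 dB → 1.25 dBu.
Stage 3: 1.25 dBu is at or below the 9 dBu threshold — no compression; output 1.25 dBu.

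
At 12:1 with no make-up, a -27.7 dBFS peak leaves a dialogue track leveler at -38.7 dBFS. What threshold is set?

-39.7 dBFS

Input is 12 dB above T (since output overshoot × R = input overshoot: (-38.7 − T)·12 = -27.7 − T gives T = -39.7 dBFS).
Check: -39.7 + (-27.7 − (-39.7))/12 = -39.7 + 1 = -38.7 dBFS. ✓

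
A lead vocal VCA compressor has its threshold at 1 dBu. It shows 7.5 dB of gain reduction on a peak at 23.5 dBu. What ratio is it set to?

1.5:1

Input overshoot = 23.5 − 1 = 22.5 dB.
Output overshoot = 22.5 − 7.5 = 15 dB.
Ratio = input overshoot / output overshoot = 22.5 / 15 = 1.5.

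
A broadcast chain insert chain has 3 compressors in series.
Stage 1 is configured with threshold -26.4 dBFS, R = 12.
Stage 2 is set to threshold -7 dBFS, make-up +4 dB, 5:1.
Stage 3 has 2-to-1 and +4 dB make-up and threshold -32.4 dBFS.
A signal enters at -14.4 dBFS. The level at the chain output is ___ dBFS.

-22.9 dBFS

Stage 1: overshoot 12 dB → 12/12 = 1 dB → -25.4 dBFS.
Stage 2: -25.4 dBFS is at or below the -7 dBFS threshold — no compression; make-up brings it to -21.4 dBFS.
Stage 3: overshoot 11 dB → 11/2 = 5.5 dB → -26.9 dBFS; +4 dB make-up → -22.9 dBFS.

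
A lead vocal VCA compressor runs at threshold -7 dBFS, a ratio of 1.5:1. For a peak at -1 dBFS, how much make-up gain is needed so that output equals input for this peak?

The peak compresses to -7 + 6/1.5 = -3 dBFS.
To reach -1 dBFS requires -1 − (-3) = 2 dB of make-up.

2 dB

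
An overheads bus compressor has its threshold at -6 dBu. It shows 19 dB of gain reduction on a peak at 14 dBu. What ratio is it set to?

Input overshoot = 14 − (-6) = 20 dB.
Output overshoot = 20 − 19 = 1 dB.
Ratio = input overshoot / output overshoot = 20 / 1 = 20.

20:1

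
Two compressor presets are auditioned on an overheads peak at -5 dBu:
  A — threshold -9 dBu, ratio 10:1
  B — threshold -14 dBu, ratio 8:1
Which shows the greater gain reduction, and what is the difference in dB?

A: GR = 4 − 4/10 = 3.6 dB.
B: GR = 9 − 9/8 = 7.875 dB.
B applies 4.275 dB more gain reduction.

B, by 4.275 dB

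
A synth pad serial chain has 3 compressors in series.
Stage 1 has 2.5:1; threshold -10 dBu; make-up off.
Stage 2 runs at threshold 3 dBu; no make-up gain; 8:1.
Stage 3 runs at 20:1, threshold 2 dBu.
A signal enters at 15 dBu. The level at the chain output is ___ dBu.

0 dBu

Stage 1: 25 dB above -10 dBu, reduced 2.5:1 to 10 dB above → 0 dBu.
Stage 2: 0 dBu is at or below the 3 dBu threshold — no compression; output 0 dBu.
Stage 3: 0 dBu is at or below the 2 dBu threshold — no compression; output 0 dBu.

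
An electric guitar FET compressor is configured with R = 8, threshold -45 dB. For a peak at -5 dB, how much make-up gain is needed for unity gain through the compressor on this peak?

The peak compresses to -45 + 40/8 = -40 dB.
To reach -5 dB requires -5 − (-40) = 35 dB of make-up.

35 dB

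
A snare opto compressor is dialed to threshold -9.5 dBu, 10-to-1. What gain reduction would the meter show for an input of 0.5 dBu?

The signal is 10 dB above threshold.
At 10:1, output sits 10/10 = 1 dB above threshold.
So the signal is attenuated by 10 − 1 = 9 dB.

9 dB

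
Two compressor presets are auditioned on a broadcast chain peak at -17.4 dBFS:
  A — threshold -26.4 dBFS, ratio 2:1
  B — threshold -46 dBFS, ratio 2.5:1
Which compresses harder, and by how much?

A: overshoot 9 dB → output overshoot 4.5 dB → GR 4.5 dB.
B: overshoot 28.6 dB → output overshoot 11.44 dB → GR 17.16 dB.
B reduces 12.66 dB more.

B, by 12.66 dB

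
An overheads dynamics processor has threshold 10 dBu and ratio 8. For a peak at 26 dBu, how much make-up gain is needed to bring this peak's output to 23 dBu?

The peak compresses to 10 + 16/8 = 12 dBu.
To reach 23 dBu requires 23 − 12 = 11 dB of make-up.

11 dB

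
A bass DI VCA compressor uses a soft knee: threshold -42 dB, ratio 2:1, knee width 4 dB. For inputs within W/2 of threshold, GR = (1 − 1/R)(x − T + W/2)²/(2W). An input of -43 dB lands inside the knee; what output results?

-43.0625 dB

x − T + W/2 = -43 − (-42) + 2 = 1.
GR = (1 − 1/2) × 1² / 8 = 0.5 × 1 / 8 = 0.0625 dB.
Output = -43 − 0.0625 = -43.0625 dB.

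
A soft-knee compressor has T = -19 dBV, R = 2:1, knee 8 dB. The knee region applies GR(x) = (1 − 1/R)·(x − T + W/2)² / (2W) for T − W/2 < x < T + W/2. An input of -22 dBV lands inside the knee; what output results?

x − T + W/2 = -22 − (-19) + 4 = 1.
GR = (1 − 1/2) × 1² / 16 = 0.5 × 1 / 16 = 0.03125 dB.
Output = -22 − 0.03125 = -22.03125 dBV.

-22.03125 dBV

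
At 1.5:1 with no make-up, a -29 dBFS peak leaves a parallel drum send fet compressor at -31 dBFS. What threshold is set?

-35 dBFS

Input is 6 dB above T (since output overshoot × R = input overshoot: (-31 − T)·1.5 = -29 − T gives T = -35 dBFS).
Check: -35 + (-29 − (-35))/1.5 = -35 + 4 = -31 dBFS. ✓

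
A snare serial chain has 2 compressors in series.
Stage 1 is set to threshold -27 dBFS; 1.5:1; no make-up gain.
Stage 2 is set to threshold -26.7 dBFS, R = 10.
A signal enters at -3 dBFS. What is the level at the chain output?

-25.13 dBFS

Stage 1: 24 dB above -27 dBFS, reduced 1.5:1 to 16 dB above → -11 dBFS.
Stage 2: overshoot 15.7 dB → 15.7/10 = 1.57 dB → -25.13 dBFS.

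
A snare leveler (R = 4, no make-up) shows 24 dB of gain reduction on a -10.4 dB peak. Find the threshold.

Input is 32 dB above T (since output overshoot × R = input overshoot: (-34.4 − T)·4 = -10.4 − T gives T = -42.4 dB).
Check: -42.4 + (-10.4 − (-42.4))/4 = -42.4 + 8 = -34.4 dB. ✓

-42.4 dB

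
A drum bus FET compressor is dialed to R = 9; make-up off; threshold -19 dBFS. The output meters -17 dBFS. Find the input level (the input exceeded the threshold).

Post-compression overshoot = -17 − (-19) = 2 dB.
Before 9:1 compression the overshoot was 2 × 9 = 18 dB, so input = -19 + 18 = -1 dBFS.

-1 dBFS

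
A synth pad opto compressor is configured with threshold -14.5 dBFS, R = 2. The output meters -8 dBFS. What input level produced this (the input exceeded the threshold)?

That's 6.5 dB above the -14.5 dBFS threshold.
Input overshoot = R × output overshoot = 13 dB → input = -14.5 + 13 = -1.5 dBFS.

-1.5 dBFS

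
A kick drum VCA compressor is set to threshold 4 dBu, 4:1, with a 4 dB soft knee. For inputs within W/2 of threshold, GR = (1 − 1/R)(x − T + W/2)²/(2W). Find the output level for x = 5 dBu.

4.15625 dBu

x − T + W/2 = 5 − 4 + 2 = 3.
GR = (1 − 1/4) × 3² / 8 = 0.75 × 9 / 8 = 0.84375 dB.
Output = 5 − 0.84375 = 4.15625 dBu.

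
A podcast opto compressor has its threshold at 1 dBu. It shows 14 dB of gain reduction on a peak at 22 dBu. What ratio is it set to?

3:1

Input overshoot = 22 − 1 = 21 dB.
Output overshoot = 21 − 14 = 7 dB.
Ratio = input overshoot / output overshoot = 21 / 7 = 3.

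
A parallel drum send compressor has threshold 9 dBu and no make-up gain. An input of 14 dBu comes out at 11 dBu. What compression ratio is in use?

Input overshoot = 14 − 9 = 5 dB; output overshoot = 11 − 9 = 2 dB.
Ratio = 5 / 2 = 2.5.

2.5:1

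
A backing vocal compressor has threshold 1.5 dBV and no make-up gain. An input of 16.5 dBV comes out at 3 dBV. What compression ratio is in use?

Input overshoot = 16.5 − 1.5 = 15 dB; output overshoot = 3 − 1.5 = 1.5 dB.
Ratio = 15 / 1.5 = 10.

10:1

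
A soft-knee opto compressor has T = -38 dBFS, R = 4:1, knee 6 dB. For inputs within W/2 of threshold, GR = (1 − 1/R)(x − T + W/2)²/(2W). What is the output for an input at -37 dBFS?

x − T + W/2 = -37 − (-38) + 3 = 4.
GR = (1 − 1/4) × 4² / 12 = 0.75 × 16 / 12 = 1 dB.
Output = -37 − 1 = -38 dBFS.

-38 dBFS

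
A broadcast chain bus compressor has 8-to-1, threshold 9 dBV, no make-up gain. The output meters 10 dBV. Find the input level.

17 dBV

Post-compression overshoot = 10 − 9 = 1 dB.
Undo the ratio: input overshoot = 1 × 8 = 8 dB, giving input = 17 dBV.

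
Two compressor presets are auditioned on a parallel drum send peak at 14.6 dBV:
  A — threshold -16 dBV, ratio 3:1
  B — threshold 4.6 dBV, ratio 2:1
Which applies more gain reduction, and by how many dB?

A: GR = 30.6 − 30.6/3 = 20.4 dB.
B: GR = 10 − 10/2 = 5 dB.
A applies 15.4 dB more gain reduction.

A, by 15.4 dB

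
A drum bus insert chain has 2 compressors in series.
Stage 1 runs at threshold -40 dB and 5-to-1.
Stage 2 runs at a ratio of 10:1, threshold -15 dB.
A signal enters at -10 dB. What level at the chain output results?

Stage 1: overshoot 30 dB → 30/5 = 6 dB → -34 dB.
Stage 2: -34 dB is at or below the -15 dB threshold — no compression; output -34 dB.

-34 dB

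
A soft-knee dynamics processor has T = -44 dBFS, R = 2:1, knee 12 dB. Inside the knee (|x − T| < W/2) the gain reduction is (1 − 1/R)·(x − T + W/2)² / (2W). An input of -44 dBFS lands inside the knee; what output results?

x − T + W/2 = -44 − (-44) + 6 = 6.
GR = (1 − 1/2) × 6² / 24 = 0.5 × 36 / 24 = 0.75 dB.
Output = -44 − 0.75 = -44.75 dBFS.

-44.75 dBFS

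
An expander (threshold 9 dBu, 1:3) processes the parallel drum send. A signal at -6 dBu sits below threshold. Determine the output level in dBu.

-36 dBu

Undershoot = 9 − (-6) = 15 dB.
At 1:3, that expands to 45 dB under threshold.
Output = 9 − 45 = -36 dBu.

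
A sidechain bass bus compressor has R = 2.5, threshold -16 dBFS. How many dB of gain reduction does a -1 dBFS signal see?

9 dB

Overshoot = -1 − (-16) = 15 dB.
At 2.5:1, output sits 15/2.5 = 6 dB above threshold.
GR = overshoot in − overshoot out = 15 − 6 = 9 dB.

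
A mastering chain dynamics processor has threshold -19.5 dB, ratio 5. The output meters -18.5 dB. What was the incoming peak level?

The compressed level sits -18.5 − (-19.5) = 1 dB over threshold.
Before 5:1 compression the overshoot was 1 × 5 = 5 dB, so input = -19.5 + 5 = -14.5 dB.

-14.5 dB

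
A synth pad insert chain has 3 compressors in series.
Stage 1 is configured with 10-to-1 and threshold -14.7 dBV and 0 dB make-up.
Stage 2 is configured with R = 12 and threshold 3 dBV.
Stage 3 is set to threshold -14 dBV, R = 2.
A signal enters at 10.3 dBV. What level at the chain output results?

-13.1 dBV

Stage 1: 10.3 dBV is 25 dB over -14.7 dBV; at 10:1 that becomes 2.5 dB over, giving -12.2 dBV.
Stage 2: below threshold (-12.2 ≤ 3); passes unchanged; output -12.2 dBV.
Stage 3: 1.8 dB above -14 dBV, reduced 2:1 to 0.9 dB above → -13.1 dBV.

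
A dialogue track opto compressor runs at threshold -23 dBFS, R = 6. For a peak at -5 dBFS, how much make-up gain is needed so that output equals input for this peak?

15 dB

Without make-up, output = threshold + overshoot/6 = -23 + 3 = -20 dBFS.
Gap to target: 15 dB.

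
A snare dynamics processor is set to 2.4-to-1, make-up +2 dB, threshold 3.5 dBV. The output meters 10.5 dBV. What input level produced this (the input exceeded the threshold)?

Before make-up, the level was 10.5 − 2 = 8.5 dBV.
Post-compression overshoot = 8.5 − 3.5 = 5 dB.
Input overshoot = R × output overshoot = 12 dB → input = 3.5 + 12 = 15.5 dBV.

15.5 dBV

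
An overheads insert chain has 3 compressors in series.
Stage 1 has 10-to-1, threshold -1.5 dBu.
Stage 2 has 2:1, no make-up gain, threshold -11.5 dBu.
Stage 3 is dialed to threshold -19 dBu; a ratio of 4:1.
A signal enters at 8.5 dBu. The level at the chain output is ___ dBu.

-15.75 dBu

Stage 1: 10 dB above -1.5 dBu, reduced 10:1 to 1 dB above → -0.5 dBu.
Stage 2: 11 dB above -11.5 dBu, reduced 2:1 to 5.5 dB above → -6 dBu.
Stage 3: 13 dB above -19 dBu, reduced 4:1 to 3.25 dB above → -15.75 dBu.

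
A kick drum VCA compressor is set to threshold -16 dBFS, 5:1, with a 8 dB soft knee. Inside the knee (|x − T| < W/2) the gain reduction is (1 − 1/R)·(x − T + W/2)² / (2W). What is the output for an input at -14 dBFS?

x − T + W/2 = -14 − (-16) + 4 = 6.
GR = (1 − 1/5) × 6² / 16 = 0.8 × 36 / 16 = 1.8 dB.
Output = -14 − 1.8 = -15.8 dBFS.

-15.8 dBFS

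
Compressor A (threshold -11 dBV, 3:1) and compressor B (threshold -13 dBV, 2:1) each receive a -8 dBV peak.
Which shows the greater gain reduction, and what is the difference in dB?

A: overshoot 3 dB → output overshoot 1 dB → GR 2 dB.
B: overshoot 5 dB → output overshoot 2.5 dB → GR 2.5 dB.
B applies 0.5 dB more gain reduction.

B, by 0.5 dB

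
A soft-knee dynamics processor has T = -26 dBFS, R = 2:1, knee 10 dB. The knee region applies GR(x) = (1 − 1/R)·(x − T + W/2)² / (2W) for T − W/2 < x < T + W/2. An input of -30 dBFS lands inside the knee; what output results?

-30.025 dBFS

x − T + W/2 = -30 − (-26) + 5 = 1.
GR = (1 − 1/2) × 1² / 20 = 0.5 × 1 / 20 = 0.025 dB.
Output = -30 − 0.025 = -30.025 dBFS.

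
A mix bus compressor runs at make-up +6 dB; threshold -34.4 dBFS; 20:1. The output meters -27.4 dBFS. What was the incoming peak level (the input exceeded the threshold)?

Remove make-up: -27.4 − 6 = -33.4 dBFS.
The compressed level sits -33.4 − (-34.4) = 1 dB over threshold.
Undo the ratio: input overshoot = 1 × 20 = 20 dB, giving input = -14.4 dBFS.

-14.4 dBFS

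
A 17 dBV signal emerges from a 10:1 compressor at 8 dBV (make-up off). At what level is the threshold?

7 dBV

Gain reduction = 17 − 8 = 9 dB; output overshoot = GR / (R − 1) = 9 / 9 = 1 dB.
Threshold = output − output overshoot = 8 − 1 = 7 dBV.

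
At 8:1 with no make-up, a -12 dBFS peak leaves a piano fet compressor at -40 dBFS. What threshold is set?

-44 dBFS

Input is 32 dB above T (since output overshoot × R = input overshoot: (-40 − T)·8 = -12 − T gives T = -44 dBFS).
Check: -44 + (-12 − (-44))/8 = -44 + 4 = -40 dBFS. ✓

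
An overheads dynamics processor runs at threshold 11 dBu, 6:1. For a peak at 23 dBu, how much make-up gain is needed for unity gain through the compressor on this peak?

Without make-up, output = threshold + overshoot/6 = 11 + 2 = 13 dBu.
Gap to target: 10 dB.

10 dB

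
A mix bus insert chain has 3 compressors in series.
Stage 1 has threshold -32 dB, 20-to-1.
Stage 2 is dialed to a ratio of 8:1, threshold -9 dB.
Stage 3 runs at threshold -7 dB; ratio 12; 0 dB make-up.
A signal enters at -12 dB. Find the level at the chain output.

Stage 1: overshoot 20 dB → 20/20 = 1 dB → -31 dB.
Stage 2: below threshold (-31 ≤ -9); passes unchanged; output -31 dB.
Stage 3: -31 dB is at or below the -7 dB threshold — no compression; output -31 dB.

-31 dB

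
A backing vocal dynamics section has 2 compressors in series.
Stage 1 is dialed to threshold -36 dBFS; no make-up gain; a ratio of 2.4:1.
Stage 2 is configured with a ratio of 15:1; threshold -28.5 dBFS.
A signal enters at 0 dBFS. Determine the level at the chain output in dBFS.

Stage 1: 36 dB above -36 dBFS, reduced 2.4:1 to 15 dB above → -21 dBFS.
Stage 2: overshoot 7.5 dB → 7.5/15 = 0.5 dB → -28 dBFS.

-28 dBFS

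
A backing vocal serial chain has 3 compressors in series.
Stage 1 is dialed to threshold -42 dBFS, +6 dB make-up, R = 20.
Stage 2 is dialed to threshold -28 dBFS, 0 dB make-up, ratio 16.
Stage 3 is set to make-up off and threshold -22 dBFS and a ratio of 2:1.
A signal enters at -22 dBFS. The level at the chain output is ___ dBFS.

-35 dBFS

Stage 1: 20 dB above -42 dBFS, reduced 20:1 to 1 dB above → -41 dBFS; +6 dB make-up → -35 dBFS.
Stage 2: below threshold (-35 ≤ -28); passes unchanged; output -35 dBFS.
Stage 3: -35 dBFS ≤ -22 dBFS, so stage 3 doesn't engage; output -35 dBFS.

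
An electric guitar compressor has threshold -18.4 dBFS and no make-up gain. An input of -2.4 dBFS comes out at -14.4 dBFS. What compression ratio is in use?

4:1

Input overshoot = -2.4 − (-18.4) = 16 dB; output overshoot = -14.4 − (-18.4) = 4 dB.
Ratio = 16 / 4 = 4.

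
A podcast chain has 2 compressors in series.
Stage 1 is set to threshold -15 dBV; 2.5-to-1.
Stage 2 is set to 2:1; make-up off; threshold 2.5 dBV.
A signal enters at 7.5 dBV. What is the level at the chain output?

Stage 1: 7.5 dBV is 22.5 dB over -15 dBV; at 2.5:1 that becomes 9 dB over, giving -6 dBV.
Stage 2: -6 dBV is at or below the 2.5 dBV threshold — no compression; output -6 dBV.

-6 dBV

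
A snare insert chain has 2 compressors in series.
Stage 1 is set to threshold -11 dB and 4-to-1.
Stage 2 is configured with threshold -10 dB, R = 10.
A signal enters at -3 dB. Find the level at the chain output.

Stage 1: overshoot 8 dB → 8/4 = 2 dB → -9 dB.
Stage 2: overshoot 1 dB → 1/10 = 0.1 dB → -9.9 dB.

-9.9 dB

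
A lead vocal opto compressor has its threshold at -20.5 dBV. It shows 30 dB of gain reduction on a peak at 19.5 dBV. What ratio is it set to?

4:1

Input overshoot = 19.5 − (-20.5) = 40 dB.
Output overshoot = 40 − 30 = 10 dB.
Ratio = input overshoot / output overshoot = 40 / 10 = 4.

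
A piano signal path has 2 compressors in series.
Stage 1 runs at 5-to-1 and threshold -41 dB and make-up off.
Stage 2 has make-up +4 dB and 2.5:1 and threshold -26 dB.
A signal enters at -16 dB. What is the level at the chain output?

-32 dB

Stage 1: -16 dB is 25 dB over -41 dB; at 5:1 that becomes 5 dB over, giving -36 dB.
Stage 2: below threshold (-36 ≤ -26); passes unchanged; make-up brings it to -32 dB.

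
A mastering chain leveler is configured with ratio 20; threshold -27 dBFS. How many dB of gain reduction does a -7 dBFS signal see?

The signal is 20 dB above threshold.
A 20:1 ratio leaves 1 dB of that excess.
Gain reduction = 20 − 1 = 19 dB.

19 dB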